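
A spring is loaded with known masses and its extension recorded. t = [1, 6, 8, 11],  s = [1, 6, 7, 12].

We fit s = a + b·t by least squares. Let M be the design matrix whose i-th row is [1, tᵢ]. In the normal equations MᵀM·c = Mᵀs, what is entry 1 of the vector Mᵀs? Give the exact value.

Entry 1 ↔ basis 1, so (Mᵀs)_{1} = Σᵢ sᵢ = (1)·(1) + (1)·(6) + (1)·(7) + (1)·(12) = 26.

26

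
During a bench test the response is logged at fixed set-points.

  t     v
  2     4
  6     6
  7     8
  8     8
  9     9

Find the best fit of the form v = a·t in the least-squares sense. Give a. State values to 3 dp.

Entries of XᵀX: Σt·t = 234.
And Σt·v = 245.
So XᵀX·[a]ᵀ = Xᵀv: [[234]]·[a]ᵀ = [245]ᵀ.
a = 245/234 = 1.04701.

a = 1.047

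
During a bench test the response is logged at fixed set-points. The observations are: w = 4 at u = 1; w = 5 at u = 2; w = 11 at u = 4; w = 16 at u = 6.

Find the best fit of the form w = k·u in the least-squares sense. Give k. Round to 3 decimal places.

Entries of AᵀA: Σu·u = 57.
Moment sums: Σu·w = 154.
k = 154/57 = 2.70175.

k = 2.702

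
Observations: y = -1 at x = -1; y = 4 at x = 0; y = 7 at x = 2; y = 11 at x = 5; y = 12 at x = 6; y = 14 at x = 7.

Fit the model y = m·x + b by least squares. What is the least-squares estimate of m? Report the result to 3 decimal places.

Entries of MᵀM: Σx·x = 115, Σx = 19, Σ1 = 6.
Right-hand side: Σx·y = 240, Σy = 47.
Eliminating b: 6·(row 1) − 19·(row 2) gives 329·m = 6·240 − 19·47 = 547, so m = 547/329.
Then b = (47 − 19·(547/329))/6 = 845/329.

m = 1.663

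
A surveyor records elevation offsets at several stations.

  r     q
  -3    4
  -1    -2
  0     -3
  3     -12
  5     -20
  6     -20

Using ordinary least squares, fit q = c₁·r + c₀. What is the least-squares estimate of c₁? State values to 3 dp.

From the data, Σr·r = 80, Σr = 10, Σ1 = 6.
Moment sums: Σr·q = -266, Σq = -53.
det = 80·6 − 10² = 380.
c₁ = ((-266)·6 − 10·(-53))/380 = -533/190; c₀ = (80·(-53) − 10·(-266))/380 = -79/19.

c₁ = -2.805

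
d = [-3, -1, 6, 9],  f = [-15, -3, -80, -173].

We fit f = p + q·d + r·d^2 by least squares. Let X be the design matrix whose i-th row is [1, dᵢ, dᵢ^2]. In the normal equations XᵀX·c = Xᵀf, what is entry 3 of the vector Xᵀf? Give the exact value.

Entry 3 ↔ basis d^2, so (Xᵀf)_{3} = Σᵢ (d^2)·fᵢ = (9)·(-15) + (1)·(-3) + (36)·(-80) + (81)·(-173) = -17031.

-17031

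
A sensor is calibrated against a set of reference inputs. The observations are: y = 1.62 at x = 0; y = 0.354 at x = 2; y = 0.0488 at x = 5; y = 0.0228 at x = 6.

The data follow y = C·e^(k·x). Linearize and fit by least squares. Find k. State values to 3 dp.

k = -0.701

Linearized form: ln y = k·x + ln C. From the 4 transformed points,
XᵀX = [[65.0000, 13.0000]; [13.0000, 4]], rhs = [-39.8630, -7.3571]ᵀ  (here Σx = 13.0000, Σ(x)² = 65.0000, Σln y = -7.3571, Σx·ln y = -39.8630).
Slope k = (n·Σx·ln y − Σx·Σln y)/(n·Σ(x)² − (Σx)²) = (4·-39.8630 − 13.0000·-7.3571)/91.0000 = -0.70121; ln C = (Σln y − k·Σx)/n = 0.43968.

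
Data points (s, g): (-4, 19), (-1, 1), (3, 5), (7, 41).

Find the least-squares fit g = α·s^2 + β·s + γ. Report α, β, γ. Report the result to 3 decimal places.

With design matrix M, MᵀM = [[2739, 305, 75]; [305, 75, 5]; [75, 5, 4]] and Mᵀg = [2359, 225, 66]ᵀ.
Solving the 3×3 system (Gaussian elimination) gives α = 1, β = -1, γ = -1.

α = 1.000, β = -1.000, γ = -1.000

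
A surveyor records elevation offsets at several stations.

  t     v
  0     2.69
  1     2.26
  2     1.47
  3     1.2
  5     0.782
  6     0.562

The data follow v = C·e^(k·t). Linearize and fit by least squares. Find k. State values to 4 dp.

Linearized form: ln v = k·t + ln C. From the 6 transformed points,
XᵀX = [[75.0000, 17.0000]; [17.0000, 6]], rhs = [-2.5542, 1.5503]ᵀ  (here Σt = 17.0000, Σ(t)² = 75.0000, Σln v = 1.5503, Σt·ln v = -2.5542).
Δ = 75.0000·6 − (17.0000)² = 161.0000; k = (-2.5542·6 − 17.0000·1.5503)/161.0000 = -0.25889, ln C = (75.0000·1.5503 − 17.0000·-2.5542)/161.0000 = 0.99190.

k = -0.2589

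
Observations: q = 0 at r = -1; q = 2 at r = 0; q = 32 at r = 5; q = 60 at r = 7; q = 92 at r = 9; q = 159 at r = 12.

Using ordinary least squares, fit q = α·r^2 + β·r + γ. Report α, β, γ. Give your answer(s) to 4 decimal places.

Forming MᵀM = [[30324, 2924, 300]; [2924, 300, 32]; [300, 32, 6]] and Mᵀq = [34088, 3316, 345]ᵀ gives MᵀM·[α, β, γ]ᵀ = Mᵀq.
Row-reducing yields α = 83809/85848, β = 40589/28616, γ = 48193/42924.

α = 0.9762, β = 1.4184, γ = 1.1228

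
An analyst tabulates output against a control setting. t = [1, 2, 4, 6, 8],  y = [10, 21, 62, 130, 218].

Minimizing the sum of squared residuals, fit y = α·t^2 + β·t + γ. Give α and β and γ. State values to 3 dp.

α = 3.013, β = 2.729, γ = 3.817

Entries of XᵀX: Σt^2·t^2 = 5665, Σt^2·t = 801, Σt^2 = 121, Σt·t = 121, Σt = 21, Σ1 = 5.
And Σt^2·y = 19718, Σt·y = 2824, Σy = 441.
XᵀX·[α, β, γ]ᵀ = Xᵀy becomes [[5665, 801, 121]; [801, 121, 21]; [121, 21, 5]]·[α, β, γ]ᵀ = [19718, 2824, 441]ᵀ.
Row-reducing yields α = 15199/5044, β = 13765/5044, γ = 4813/1261.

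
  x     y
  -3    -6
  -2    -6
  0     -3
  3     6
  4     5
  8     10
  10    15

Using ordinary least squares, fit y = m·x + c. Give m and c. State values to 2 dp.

From the data, Σx·x = 202, Σx = 20, Σ1 = 7.
Moment sums: Σx·y = 298, Σy = 21.
So AᵀA·[m, c]ᵀ = Aᵀy: [[202, 20]; [20, 7]]·[m, c]ᵀ = [298, 21]ᵀ.
Δ = 202·7 − 20² = 1014.
m = (298·7 − 20·21)/1014 = 833/507; c = (202·21 − 20·298)/1014 = -859/507.

m = 1.64, c = -1.69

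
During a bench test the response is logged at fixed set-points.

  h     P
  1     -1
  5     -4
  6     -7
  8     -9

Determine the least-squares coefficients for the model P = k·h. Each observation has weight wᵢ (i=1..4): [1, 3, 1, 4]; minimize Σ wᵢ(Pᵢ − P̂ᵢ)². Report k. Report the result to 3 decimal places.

Forming AᵀWA = [[368]] and AᵀWP = [-391]ᵀ gives AᵀWA·[k]ᵀ = AᵀWP.
Hence k = -391 / 368 ≈ -1.0625.

k = -1.063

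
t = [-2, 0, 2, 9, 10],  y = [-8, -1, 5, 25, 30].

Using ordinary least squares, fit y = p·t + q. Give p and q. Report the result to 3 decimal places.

p = 3.058, q = -1.421

Forming XᵀX = [[189, 19]; [19, 5]] and Xᵀy = [551, 51]ᵀ gives XᵀX·[p, q]ᵀ = Xᵀy.
det = 189·5 − 19² = 584.
p = (551·5 − 19·51)/584 = 893/292; q = (189·51 − 19·551)/584 = -415/292.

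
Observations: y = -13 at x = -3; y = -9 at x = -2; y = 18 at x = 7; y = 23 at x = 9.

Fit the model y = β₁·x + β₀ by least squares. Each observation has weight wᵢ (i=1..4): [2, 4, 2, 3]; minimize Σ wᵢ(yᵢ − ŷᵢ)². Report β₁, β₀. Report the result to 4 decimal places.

β₁ = 2.9717, β₀ = -3.3852

Compute the Gram sums: Σwᵢ·x·x = 375, Σwᵢ·x = 27, Σwᵢ·1 = 11.
And Σwᵢ·x·y = 1023, Σwᵢ·y = 43.
Normal equations: [[375, 27]; [27, 11]]·[β₁, β₀]ᵀ = [1023, 43]ᵀ.
Δ = 375·11 − 27² = 3396.
β₁ = (1023·11 − 27·43)/3396 = 841/283; β₀ = (375·43 − 27·1023)/3396 = -958/283.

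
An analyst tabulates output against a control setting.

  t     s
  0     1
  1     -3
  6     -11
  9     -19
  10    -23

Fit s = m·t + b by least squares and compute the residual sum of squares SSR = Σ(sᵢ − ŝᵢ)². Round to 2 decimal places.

Entries of XᵀX: Σt·t = 218, Σt = 26, Σ1 = 5.
Moment sums: Σt·s = -470, Σs = -55.
Normal equations: [[218, 26]; [26, 5]]·[m, b]ᵀ = [-470, -55]ᵀ.
Eliminating b: 5·(row 1) − 26·(row 2) gives 414·m = 5·(-470) − 26·(-55) = -920, so m = -20/9.
Then b = ((-55) − 26·(-20/9))/5 = 5/9.
Residuals: 4/9, -4/3, 16/9, 4/9, -4/3; SSR = 64/9.

SSR = 7.11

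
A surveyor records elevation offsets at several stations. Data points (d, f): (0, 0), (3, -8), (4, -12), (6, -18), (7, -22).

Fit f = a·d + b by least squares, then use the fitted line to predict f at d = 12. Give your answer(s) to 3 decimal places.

f̂ = -37.067

With design matrix M, MᵀM = [[110, 20]; [20, 5]] and Mᵀf = [-334, -60]ᵀ.
Eliminating b: 5·(row 1) − 20·(row 2) gives 150·a = 5·(-334) − 20·(-60) = -470, so a = -47/15.
Then b = ((-60) − 20·(-47/15))/5 = 8/15.
At d = 12: f̂ = (-47/15)·(12) + (8/15)·(1) = -556/15.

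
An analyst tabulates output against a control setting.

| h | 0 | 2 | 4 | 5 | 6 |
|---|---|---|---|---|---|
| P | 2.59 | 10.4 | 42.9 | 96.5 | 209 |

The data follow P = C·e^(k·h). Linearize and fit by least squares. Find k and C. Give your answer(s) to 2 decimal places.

With ln Pᵢ as the transformed response and hᵢ as the regressor:
Σh = 17.0000, Σ(h)² = 81.0000, Σln P = 16.9642, Σh·ln P = 74.6208.
Equations: 81.0000·k + 17.0000·ln C = 74.6208;  17.0000·k + 5·ln C = 16.9642.
Δ = 81.0000·5 − (17.0000)² = 116.0000; k = (74.6208·5 − 17.0000·16.9642)/116.0000 = 0.73028, ln C = (81.0000·16.9642 − 17.0000·74.6208)/116.0000 = 0.90989, so C = exp(0.90989) = 2.48405.

k = 0.73, C = 2.48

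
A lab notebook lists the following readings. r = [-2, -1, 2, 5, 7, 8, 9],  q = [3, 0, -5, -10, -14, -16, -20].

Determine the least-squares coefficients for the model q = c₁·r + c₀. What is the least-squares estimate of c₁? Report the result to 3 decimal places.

c₁ = -1.931

Normal-equation sums: Σr·r = 228, Σr = 28, Σ1 = 7.
Moment sums: Σr·q = -472, Σq = -62.
Eliminating c₀: 7·(row 1) − 28·(row 2) gives 812·c₁ = 7·(-472) − 28·(-62) = -1568, so c₁ = -56/29.
Then c₀ = ((-62) − 28·(-56/29))/7 = -230/203.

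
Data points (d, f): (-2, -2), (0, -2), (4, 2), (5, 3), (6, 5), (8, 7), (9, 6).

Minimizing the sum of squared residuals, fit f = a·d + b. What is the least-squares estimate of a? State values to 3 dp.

a = 0.878

Normal-equation sums: Σd·d = 226, Σd = 30, Σ1 = 7.
Moment sums: Σd·f = 167, Σf = 19.
Normal equations: [[226, 30]; [30, 7]]·[a, b]ᵀ = [167, 19]ᵀ.
Eliminating b: 7·(row 1) − 30·(row 2) gives 682·a = 7·167 − 30·19 = 599, so a = 599/682.
Then b = (19 − 30·(599/682))/7 = -358/341.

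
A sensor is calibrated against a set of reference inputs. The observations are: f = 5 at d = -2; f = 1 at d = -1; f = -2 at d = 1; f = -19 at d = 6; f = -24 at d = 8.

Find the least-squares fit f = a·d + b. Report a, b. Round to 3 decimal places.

a = -2.920, b = -0.793

The normal system XᵀX·[a, b]ᵀ = Xᵀf is [[106, 12]; [12, 5]]·[a, b]ᵀ = [-319, -39]ᵀ.
Δ = 106·5 − 12² = 386.
a = ((-319)·5 − 12·(-39))/386 = -1127/386; b = (106·(-39) − 12·(-319))/386 = -153/193.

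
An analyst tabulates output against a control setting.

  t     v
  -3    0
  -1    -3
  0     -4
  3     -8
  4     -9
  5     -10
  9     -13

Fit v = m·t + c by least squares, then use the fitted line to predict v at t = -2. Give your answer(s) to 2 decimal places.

Sums needed: Σt·t = 141, Σt = 17, Σ1 = 7.
Right-hand side: Σt·v = -224, Σv = -47.
Determinant 141·7 − 17² = 698.
m = ((-224)·7 − 17·(-47))/698 = -769/698; c = (141·(-47) − 17·(-224))/698 = -2819/698.
At t = -2: v̂ = (-769/698)·(-2) + (-2819/698)·(1) = -1281/698.

v̂ = -1.84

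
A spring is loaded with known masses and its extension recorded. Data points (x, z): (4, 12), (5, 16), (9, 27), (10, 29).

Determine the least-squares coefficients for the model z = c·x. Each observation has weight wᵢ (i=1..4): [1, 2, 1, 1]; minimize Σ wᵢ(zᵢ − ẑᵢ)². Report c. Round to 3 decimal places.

c = 3.000

Compute the Gram sums: Σwᵢ·x·x = 247.
For MᵀWz: Σwᵢ·x·z = 741.
Hence c = 741 / 247 ≈ 3.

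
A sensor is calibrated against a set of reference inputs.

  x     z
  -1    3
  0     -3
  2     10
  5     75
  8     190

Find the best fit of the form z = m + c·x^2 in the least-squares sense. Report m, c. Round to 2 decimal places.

m = -1.37, c = 3.00

Setting ∂/∂m … = 0 gives: 5·m + 94·c = 275;  94·m + 4738·c = 14078.
det = 5·4738 − 94² = 14854.
m = (275·4738 − 94·14078)/14854 = -10191/7427; c = (5·14078 − 94·275)/14854 = 22270/7427.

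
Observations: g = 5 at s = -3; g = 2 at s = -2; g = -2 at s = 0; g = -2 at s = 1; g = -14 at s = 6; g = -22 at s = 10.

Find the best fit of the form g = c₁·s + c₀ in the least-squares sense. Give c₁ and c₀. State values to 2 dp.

c₁ = -2.06, c₀ = -1.39

Entries of XᵀX: Σs·s = 150, Σs = 12, Σ1 = 6.
Moment sums: Σs·g = -325, Σg = -33.
Determinant 150·6 − 12² = 756.
c₁ = ((-325)·6 − 12·(-33))/756 = -37/18; c₀ = (150·(-33) − 12·(-325))/756 = -25/18.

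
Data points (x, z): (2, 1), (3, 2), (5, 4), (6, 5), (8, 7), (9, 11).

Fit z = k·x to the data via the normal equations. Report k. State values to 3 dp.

MᵀM·[k]ᵀ = Mᵀz reads: 219·k = 213.
(Σx·x = 219, Σx·z = 213.)
Hence k = 213 / 219 ≈ 0.972603.

k = 0.973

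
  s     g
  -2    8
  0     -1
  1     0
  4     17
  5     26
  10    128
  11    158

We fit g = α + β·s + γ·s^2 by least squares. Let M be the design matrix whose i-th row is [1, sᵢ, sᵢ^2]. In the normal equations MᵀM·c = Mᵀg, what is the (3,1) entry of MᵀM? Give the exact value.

Row 3 ↔ basis s^2, column 1 ↔ basis 1, so (MᵀM)_{3,1} = Σᵢ s^2 = (4)·(1) + (0)·(1) + (1)·(1) + (16)·(1) + (25)·(1) + (100)·(1) + (121)·(1) = 267.

267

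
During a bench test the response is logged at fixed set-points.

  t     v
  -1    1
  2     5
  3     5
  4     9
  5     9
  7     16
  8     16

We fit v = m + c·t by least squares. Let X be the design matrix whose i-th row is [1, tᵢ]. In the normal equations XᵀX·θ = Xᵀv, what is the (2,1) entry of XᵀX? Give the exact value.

28

Row 2 ↔ basis t, column 1 ↔ basis 1, so (XᵀX)_{2,1} = Σᵢ t = (-1)·(1) + (2)·(1) + (3)·(1) + (4)·(1) + (5)·(1) + (7)·(1) + (8)·(1) = 28.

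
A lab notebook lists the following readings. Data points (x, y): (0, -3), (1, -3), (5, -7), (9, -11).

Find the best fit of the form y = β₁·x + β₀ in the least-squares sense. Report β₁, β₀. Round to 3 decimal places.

Compute the Gram sums: Σx·x = 107, Σx = 15, Σ1 = 4.
Moment sums: Σx·y = -137, Σy = -24.
So MᵀM·[β₁, β₀]ᵀ = Mᵀy: [[107, 15]; [15, 4]]·[β₁, β₀]ᵀ = [-137, -24]ᵀ.
Determinant 107·4 − 15² = 203.
β₁ = ((-137)·4 − 15·(-24))/203 = -188/203; β₀ = (107·(-24) − 15·(-137))/203 = -513/203.

β₁ = -0.926, β₀ = -2.527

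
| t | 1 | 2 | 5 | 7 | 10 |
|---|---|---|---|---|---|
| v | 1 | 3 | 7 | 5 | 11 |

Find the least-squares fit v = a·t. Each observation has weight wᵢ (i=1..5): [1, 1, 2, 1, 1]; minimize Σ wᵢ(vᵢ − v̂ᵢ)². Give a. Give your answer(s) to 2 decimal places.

Setting ∂/∂a … = 0 gives: 204·a = 222.
a = 222/204 = 1.08824.

a = 1.09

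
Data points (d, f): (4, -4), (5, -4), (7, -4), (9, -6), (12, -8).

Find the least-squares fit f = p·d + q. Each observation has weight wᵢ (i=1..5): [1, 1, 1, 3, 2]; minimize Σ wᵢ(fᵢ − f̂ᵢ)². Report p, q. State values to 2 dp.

p = -0.55, q = -1.17

Setting ∂/∂p … = 0 gives: 621·p + 67·q = -418;  67·p + 8·q = -46.
Δ = 621·8 − 67² = 479.
p = ((-418)·8 − 67·(-46))/479 = -262/479; q = (621·(-46) − 67·(-418))/479 = -560/479.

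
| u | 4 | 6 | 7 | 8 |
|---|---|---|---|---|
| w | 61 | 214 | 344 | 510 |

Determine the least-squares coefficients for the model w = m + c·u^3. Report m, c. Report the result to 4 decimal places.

Entries of MᵀM: Σ1 = 4, Σu^3 = 1135, Σu^3·u^3 = 430545.
For Mᵀw: Σw = 1129, Σu^3·w = 429240.
Eliminating c: 430545·(row 1) − 1135·(row 2) gives 433955·m = 430545·1129 − 1135·429240 = -1102095, so m = -220419/86791.
Then c = (429240 − 1135·(-220419/86791))/430545 = 87109/86791.

m = -2.5397, c = 1.0037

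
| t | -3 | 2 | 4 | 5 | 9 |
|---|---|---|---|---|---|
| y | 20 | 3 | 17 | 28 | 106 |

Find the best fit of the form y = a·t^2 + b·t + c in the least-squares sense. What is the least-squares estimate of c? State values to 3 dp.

With design matrix M, MᵀM = [[7539, 899, 135]; [899, 135, 17]; [135, 17, 5]] and Mᵀy = [9750, 1108, 174]ᵀ.
Inverting the 3×3 Gram matrix, [a, b, c]ᵀ = [203498/133771, -24093/12161, 61863/133771]ᵀ.

c = 0.462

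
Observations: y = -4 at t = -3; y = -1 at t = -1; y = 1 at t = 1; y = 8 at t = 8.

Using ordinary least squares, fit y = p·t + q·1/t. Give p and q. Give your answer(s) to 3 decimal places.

p = 1.035, q = 0.091

Compute the Gram sums: Σt·t = 75, Σt·1/t = 4, Σ1/t·1/t = 1225/576.
Moment sums: Σt·y = 78, Σ1/t·y = 13/3.
MᵀM·[p, q]ᵀ = Mᵀy becomes [[75, 4]; [4, 1225/576]]·[p, q]ᵀ = [78, 13/3]ᵀ.
Eliminating q: (1225/576)·(row 1) − 4·(row 2) gives (27553/192)·p = (1225/576)·78 − 4·(13/3) = 14261/96, so p = 28522/27553.
Then q = ((13/3) − 4·(28522/27553))/(1225/576) = 2496/27553.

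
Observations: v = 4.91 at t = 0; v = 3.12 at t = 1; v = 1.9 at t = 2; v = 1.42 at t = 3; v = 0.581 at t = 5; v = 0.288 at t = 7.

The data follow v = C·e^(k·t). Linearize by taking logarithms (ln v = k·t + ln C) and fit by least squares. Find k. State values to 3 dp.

Let Y = ln v. Fitting Y = k·t + ln C by least squares:
Over the data: Σt = 18.0000, Σ(t)² = 88.0000, Σln v = 1.9338, Σt·ln v = -7.9551.
Normal system: [[88.0000, 18.0000]; [18.0000, 6]]·[k, ln C]ᵀ = [-7.9551, 1.9338]ᵀ.
Δ = 88.0000·6 − (18.0000)² = 204.0000; k = (-7.9551·6 − 18.0000·1.9338)/204.0000 = -0.40460, ln C = (88.0000·1.9338 − 18.0000·-7.9551)/204.0000 = 1.53611.

k = -0.405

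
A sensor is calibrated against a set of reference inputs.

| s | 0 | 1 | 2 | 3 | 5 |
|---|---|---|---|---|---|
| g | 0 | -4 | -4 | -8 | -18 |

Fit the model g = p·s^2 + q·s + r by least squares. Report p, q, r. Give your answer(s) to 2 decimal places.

p = -0.45, q = -1.15, r = -0.72

Setting ∂/∂p … = 0 gives: 723·p + 161·q + 39·r = -542;  161·p + 39·q + 11·r = -126;  39·p + 11·q + 5·r = -34.
(Σs^2·s^2 = 723, Σs^2·s = 161, Σs^2 = 39, Σs·s = 39, Σs = 11, Σ1 = 5, Σs^2·g = -542, Σs·g = -126, Σg = -34.)
Solving the 3×3 system (Gaussian elimination) gives p = -44/97, q = -112/97, r = -70/97.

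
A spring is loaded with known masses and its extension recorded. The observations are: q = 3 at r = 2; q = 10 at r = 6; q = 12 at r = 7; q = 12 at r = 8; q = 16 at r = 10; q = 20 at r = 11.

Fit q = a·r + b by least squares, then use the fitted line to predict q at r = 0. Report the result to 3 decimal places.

q̂ = -0.786

With design matrix A, AᵀA = [[374, 44]; [44, 6]] and Aᵀq = [626, 73]ᵀ.
Δ = 374·6 − 44² = 308.
a = (626·6 − 44·73)/308 = 136/77; b = (374·73 − 44·626)/308 = -11/14.
At r = 0: q̂ = (136/77)·(0) + (-11/14)·(1) = -11/14.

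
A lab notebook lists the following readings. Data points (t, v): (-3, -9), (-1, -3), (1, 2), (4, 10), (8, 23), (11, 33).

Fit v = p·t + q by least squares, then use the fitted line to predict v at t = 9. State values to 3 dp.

The normal equations are: 212·p + 20·q = 619;  20·p + 6·q = 56.
(Σt·t = 212, Σt = 20, Σ1 = 6, Σt·v = 619, Σv = 56.)
Determinant 212·6 − 20² = 872.
p = (619·6 − 20·56)/872 = 1297/436; q = (212·56 − 20·619)/872 = -127/218.
At t = 9: v̂ = (1297/436)·(9) + (-127/218)·(1) = 11419/436.

v̂ = 26.190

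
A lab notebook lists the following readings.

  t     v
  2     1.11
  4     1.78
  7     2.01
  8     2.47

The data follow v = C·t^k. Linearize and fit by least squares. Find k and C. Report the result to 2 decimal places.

Taking logs, ln v = k·ln t + ln C, so regress ln v on ln t.
Σln t = 6.1048, Σ(ln t)² = 10.5129, Σln v = 2.2833, Σln t·ln v = 4.1105.
Normal system: [[10.5129, 6.1048]; [6.1048, 4]]·[k, ln C]ᵀ = [4.1105, 2.2833]ᵀ.
Solving (det = 4.7831): k = 0.52322, ln C = -0.22771, so C = exp(-0.22771) = 0.79636.

k = 0.52, C = 0.80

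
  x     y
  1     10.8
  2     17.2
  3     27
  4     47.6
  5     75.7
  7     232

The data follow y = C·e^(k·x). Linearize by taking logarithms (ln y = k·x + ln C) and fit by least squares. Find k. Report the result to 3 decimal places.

Taking logs, ln y = k·x + ln C, so regress ln y on x.
Σx = 22.0000, Σ(x)² = 104.0000, Σln y = 22.1566, Σx·ln y = 93.1693.
Equations: 104.0000·k + 22.0000·ln C = 93.1693;  22.0000·k + 6·ln C = 22.1566.
Δ = 104.0000·6 − (22.0000)² = 140.0000; k = (93.1693·6 − 22.0000·22.1566)/140.0000 = 0.51121, ln C = (104.0000·22.1566 − 22.0000·93.1693)/140.0000 = 1.81834.

k = 0.511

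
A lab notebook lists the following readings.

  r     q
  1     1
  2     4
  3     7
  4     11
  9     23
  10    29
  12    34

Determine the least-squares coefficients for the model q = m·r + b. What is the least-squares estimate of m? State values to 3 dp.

m = 2.965

Compute the Gram sums: Σr·r = 355, Σr = 41, Σ1 = 7.
Right-hand side: Σr·q = 979, Σq = 109.
det = 355·7 − 41² = 804.
m = (979·7 − 41·109)/804 = 596/201; b = (355·109 − 41·979)/804 = -361/201.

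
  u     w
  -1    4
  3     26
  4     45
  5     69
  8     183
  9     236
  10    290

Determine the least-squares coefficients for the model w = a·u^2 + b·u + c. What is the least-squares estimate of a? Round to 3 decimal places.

Sums needed: Σu^2·u^2 = 21620, Σu^2·u = 2456, Σu^2 = 296, Σu·u = 296, Σu = 38, Σ1 = 7.
For Aᵀw: Σu^2·w = 62511, Σu·w = 7087, Σw = 853.
So AᵀA·[a, b, c]ᵀ = Aᵀw: [[21620, 2456, 296]; [2456, 296, 38]; [296, 38, 7]]·[a, b, c]ᵀ = [62511, 7087, 853]ᵀ.
Row-reducing yields a = 501029/167412, b = -158387/167412, c = 1757/3986.

a = 2.993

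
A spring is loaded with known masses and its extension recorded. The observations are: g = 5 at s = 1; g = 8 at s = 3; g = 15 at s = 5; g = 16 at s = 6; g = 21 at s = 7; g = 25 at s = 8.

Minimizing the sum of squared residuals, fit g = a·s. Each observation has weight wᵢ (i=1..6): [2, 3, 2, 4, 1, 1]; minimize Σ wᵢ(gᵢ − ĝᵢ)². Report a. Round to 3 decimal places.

With design matrix M, MᵀWM = [[336]] and MᵀWg = [963]ᵀ.
Hence a = 963 / 336 ≈ 2.86607.

a = 2.866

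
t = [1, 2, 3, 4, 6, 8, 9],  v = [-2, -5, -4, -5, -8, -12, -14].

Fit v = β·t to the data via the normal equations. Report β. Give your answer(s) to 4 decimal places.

β = -1.4882

Forming AᵀA = [[211]] and Aᵀv = [-314]ᵀ gives AᵀA·[β]ᵀ = Aᵀv.
β = (-314)/211 = -1.48815.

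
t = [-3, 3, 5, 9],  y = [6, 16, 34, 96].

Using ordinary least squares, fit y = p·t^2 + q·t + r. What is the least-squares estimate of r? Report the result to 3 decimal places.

The normal system MᵀM·[p, q, r]ᵀ = Mᵀy is [[7348, 854, 124]; [854, 124, 14]; [124, 14, 4]]·[p, q, r]ᵀ = [8824, 1064, 152]ᵀ.
Inverting the 3×3 Gram matrix, [p, q, r]ᵀ = [59/60, 119/75, 589/300]ᵀ.

r = 1.963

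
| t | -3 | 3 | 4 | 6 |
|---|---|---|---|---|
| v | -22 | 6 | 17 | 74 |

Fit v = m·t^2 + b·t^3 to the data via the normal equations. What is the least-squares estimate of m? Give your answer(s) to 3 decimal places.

Setting ∂/∂m … = 0 gives: 1714·m + 8800·b = 2792;  8800·m + 52210·b = 17828.
(Σt^2·t^2 = 1714, Σt^2·t^3 = 8800, Σt^3·t^3 = 52210, Σt^2·v = 2792, Σt^3·v = 17828.)
det = 1714·52210 − 8800² = 12047940.
m = (2792·52210 − 8800·17828)/12047940 = -61756/66933; b = (1714·17828 − 8800·2792)/12047940 = 166322/334665.

m = -0.923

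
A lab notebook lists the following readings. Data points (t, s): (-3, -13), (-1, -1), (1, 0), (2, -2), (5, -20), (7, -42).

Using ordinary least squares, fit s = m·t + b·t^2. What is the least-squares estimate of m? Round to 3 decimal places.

Normal-equation sums: Σt·t = 89, Σt·t^2 = 449, Σt^2·t^2 = 3125.
Right-hand side: Σt·s = -358, Σt^2·s = -2684.
Eliminating b: 3125·(row 1) − 449·(row 2) gives 76524·m = 3125·(-358) − 449·(-2684) = 86366, so m = 6169/5466.
Then b = ((-2684) − 449·(6169/5466))/3125 = -5581/5466.

m = 1.129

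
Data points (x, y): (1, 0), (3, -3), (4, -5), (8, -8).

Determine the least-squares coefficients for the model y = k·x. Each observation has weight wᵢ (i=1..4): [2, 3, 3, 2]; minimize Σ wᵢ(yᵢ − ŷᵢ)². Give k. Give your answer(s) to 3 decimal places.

The normal system AᵀWA·[k]ᵀ = AᵀWy is [[205]]·[k]ᵀ = [-215]ᵀ.
k = (-215)/205 = -1.04878.

k = -1.049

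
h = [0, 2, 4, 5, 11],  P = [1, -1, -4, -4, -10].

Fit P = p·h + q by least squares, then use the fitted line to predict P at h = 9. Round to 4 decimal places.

From the data, Σh·h = 166, Σh = 22, Σ1 = 5.
Right-hand side: Σh·P = -148, ΣP = -18.
Normal equations: [[166, 22]; [22, 5]]·[p, q]ᵀ = [-148, -18]ᵀ.
Determinant 166·5 − 22² = 346.
p = ((-148)·5 − 22·(-18))/346 = -172/173; q = (166·(-18) − 22·(-148))/346 = 134/173.
At h = 9: P̂ = (-172/173)·(9) + (134/173)·(1) = -1414/173.

P̂ = -8.1734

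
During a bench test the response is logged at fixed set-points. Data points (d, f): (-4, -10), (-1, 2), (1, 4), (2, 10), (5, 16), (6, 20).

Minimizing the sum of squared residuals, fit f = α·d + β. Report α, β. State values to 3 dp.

Sums needed: Σd·d = 83, Σd = 9, Σ1 = 6.
Moment sums: Σd·f = 262, Σf = 42.
Normal equations: [[83, 9]; [9, 6]]·[α, β]ᵀ = [262, 42]ᵀ.
det = 83·6 − 9² = 417.
α = (262·6 − 9·42)/417 = 398/139; β = (83·42 − 9·262)/417 = 376/139.

α = 2.863, β = 2.705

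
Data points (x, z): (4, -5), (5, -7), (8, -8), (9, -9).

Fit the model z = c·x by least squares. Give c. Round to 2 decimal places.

c = -1.08

Forming MᵀM = [[186]] and Mᵀz = [-200]ᵀ gives MᵀM·[c]ᵀ = Mᵀz.
Hence c = -200 / 186 ≈ -1.07527.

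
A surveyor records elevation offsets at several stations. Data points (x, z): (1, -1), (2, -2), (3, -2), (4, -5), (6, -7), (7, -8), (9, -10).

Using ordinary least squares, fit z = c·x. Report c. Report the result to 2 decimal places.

MᵀM·[c]ᵀ = Mᵀz reads: 196·c = -219.
c = (-219)/196 = -1.11735.

c = -1.12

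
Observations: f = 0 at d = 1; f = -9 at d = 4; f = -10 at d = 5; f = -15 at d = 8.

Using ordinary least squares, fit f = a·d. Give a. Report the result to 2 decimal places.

a = -1.94

The normal equations are: 106·a = -206.
(Σd·d = 106, Σd·f = -206.)
a = (-206)/106 = -1.9434.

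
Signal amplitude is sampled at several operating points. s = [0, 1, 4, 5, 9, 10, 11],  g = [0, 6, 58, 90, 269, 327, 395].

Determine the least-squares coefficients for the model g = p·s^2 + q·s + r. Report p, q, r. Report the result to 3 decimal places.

MᵀM·[p, q, r]ᵀ = Mᵀg reads: 32084·p + 3250·q + 344·r = 105468;  3250·p + 344·q + 40·r = 10724;  344·p + 40·q + 7·r = 1145.
(Σs^2·s^2 = 32084, Σs^2·s = 3250, Σs^2 = 344, Σs·s = 344, Σs = 40, Σ1 = 7, Σs^2·g = 105468, Σs·g = 10724, Σg = 1145.)
Inverting the 3×3 Gram matrix, [p, q, r]ᵀ = [541166/179697, 487982/179697, 3461/59899]ᵀ.

p = 3.012, q = 2.716, r = 0.058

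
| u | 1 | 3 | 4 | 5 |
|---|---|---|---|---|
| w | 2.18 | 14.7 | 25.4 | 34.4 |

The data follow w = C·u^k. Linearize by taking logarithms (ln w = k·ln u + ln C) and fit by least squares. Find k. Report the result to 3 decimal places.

Let Y = ln w. Fitting Y = k·ln u + ln C by least squares:
Σln u = 4.0943, Σ(ln u)² = 5.7191, Σln w = 10.2400, Σln u·ln w = 13.1315.
Equations: 5.7191·k + 4.0943·ln C = 13.1315;  4.0943·k + 4·ln C = 10.2400.
Slope k = (n·Σln u·ln w − Σln u·Σln w)/(n·Σ(ln u)² − (Σln u)²) = (4·13.1315 − 4.0943·10.2400)/6.1125 = 1.73414; ln C = (Σln w − k·Σln u)/n = 0.78496.

k = 1.734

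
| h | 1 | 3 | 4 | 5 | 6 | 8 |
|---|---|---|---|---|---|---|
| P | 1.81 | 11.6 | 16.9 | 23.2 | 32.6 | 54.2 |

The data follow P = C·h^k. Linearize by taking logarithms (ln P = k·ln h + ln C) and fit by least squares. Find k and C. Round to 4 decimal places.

k = 1.6137, C = 1.8339

Linearized form: ln P = k·ln h + ln C. From the 6 transformed points,
Σln h = 7.9655, Σ(ln h)² = 13.2535, Σln P = 16.4928, Σln h·ln P = 26.2181.
Equations: 13.2535·k + 7.9655·ln C = 26.2181;  7.9655·k + 6·ln C = 16.4928.
Slope k = (n·Σln h·ln P − Σln h·Σln P)/(n·Σ(ln h)² − (Σln h)²) = (6·26.2181 − 7.9655·16.4928)/16.0713 = 1.61372; ln C = (Σln P − k·Σln h)/n = 0.60644, so C = exp(0.60644) = 1.83388.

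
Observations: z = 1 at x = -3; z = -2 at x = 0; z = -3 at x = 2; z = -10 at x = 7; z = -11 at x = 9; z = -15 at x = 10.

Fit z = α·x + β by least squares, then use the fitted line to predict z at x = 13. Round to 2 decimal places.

AᵀA·[α, β]ᵀ = Aᵀz reads: 243·α + 25·β = -328;  25·α + 6·β = -40.
(Σx·x = 243, Σx = 25, Σ1 = 6, Σx·z = -328, Σz = -40.)
Eliminating β: 6·(row 1) − 25·(row 2) gives 833·α = 6·(-328) − 25·(-40) = -968, so α = -968/833.
Then β = ((-40) − 25·(-968/833))/6 = -1520/833.
At x = 13: ẑ = (-968/833)·(13) + (-1520/833)·(1) = -14104/833.

ẑ = -16.93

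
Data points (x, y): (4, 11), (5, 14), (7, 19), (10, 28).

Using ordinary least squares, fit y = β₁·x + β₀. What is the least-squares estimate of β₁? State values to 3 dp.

β₁ = 2.810

With design matrix M, MᵀM = [[190, 26]; [26, 4]] and Mᵀy = [527, 72]ᵀ.
Determinant 190·4 − 26² = 84.
β₁ = (527·4 − 26·72)/84 = 59/21; β₀ = (190·72 − 26·527)/84 = -11/42.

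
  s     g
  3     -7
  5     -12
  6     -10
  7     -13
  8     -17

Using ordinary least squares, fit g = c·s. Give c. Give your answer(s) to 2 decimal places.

Compute the Gram sums: Σs·s = 183.
For Xᵀg: Σs·g = -368.
Hence c = -368 / 183 ≈ -2.01093.

c = -2.01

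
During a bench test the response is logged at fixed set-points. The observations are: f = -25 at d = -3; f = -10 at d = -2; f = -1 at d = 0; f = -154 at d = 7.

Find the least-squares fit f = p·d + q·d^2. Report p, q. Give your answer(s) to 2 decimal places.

p = -0.83, q = -3.02

Entries of XᵀX: Σd·d = 62, Σd·d^2 = 308, Σd^2·d^2 = 2498.
For Xᵀf: Σd·f = -983, Σd^2·f = -7811.
XᵀX·[p, q]ᵀ = Xᵀf becomes [[62, 308]; [308, 2498]]·[p, q]ᵀ = [-983, -7811]ᵀ.
det = 62·2498 − 308² = 60012.
p = ((-983)·2498 − 308·(-7811))/60012 = -8291/10002; q = (62·(-7811) − 308·(-983))/60012 = -30253/10002.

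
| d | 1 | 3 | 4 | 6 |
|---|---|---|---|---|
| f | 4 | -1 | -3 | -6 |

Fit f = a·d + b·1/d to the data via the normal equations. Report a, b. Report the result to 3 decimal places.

MᵀM·[a, b]ᵀ = Mᵀf reads: 62·a + 4·b = -47;  4·a + (173/144)·b = 23/12.
Δ = 62·(173/144) − 4² = 4211/72.
a = ((-47)·(173/144) − 4·(23/12))/(4211/72) = -9235/8422; b = (62·(23/12) − 4·(-47))/(4211/72) = 22092/4211.

a = -1.097, b = 5.246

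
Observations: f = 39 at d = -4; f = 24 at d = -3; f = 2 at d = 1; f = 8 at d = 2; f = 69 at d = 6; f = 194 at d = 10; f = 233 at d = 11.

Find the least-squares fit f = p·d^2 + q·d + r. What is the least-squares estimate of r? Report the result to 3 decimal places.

r = 2.199

The normal system AᵀA·[p, q, r]ᵀ = Aᵀf is [[26291, 2465, 287]; [2465, 287, 23]; [287, 23, 7]]·[p, q, r]ᵀ = [50951, 4707, 569]ᵀ.
Solving the 3×3 system (Gaussian elimination) gives p = 242059/120003, q = -132025/120003, r = 87969/40001.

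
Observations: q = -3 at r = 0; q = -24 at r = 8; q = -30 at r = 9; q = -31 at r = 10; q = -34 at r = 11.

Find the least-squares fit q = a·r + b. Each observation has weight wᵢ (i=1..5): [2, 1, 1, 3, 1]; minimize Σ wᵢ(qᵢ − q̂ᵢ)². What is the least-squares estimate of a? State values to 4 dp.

a = -2.8196

MᵀWM·[a, b]ᵀ = MᵀWq reads: 566·a + 58·b = -1766;  58·a + 8·b = -187.
(Σwᵢ·r·r = 566, Σwᵢ·r = 58, Σwᵢ·1 = 8, Σwᵢ·r·q = -1766, Σwᵢ·q = -187.)
Δ = 566·8 − 58² = 1164.
a = ((-1766)·8 − 58·(-187))/1164 = -547/194; b = (566·(-187) − 58·(-1766))/1164 = -569/194.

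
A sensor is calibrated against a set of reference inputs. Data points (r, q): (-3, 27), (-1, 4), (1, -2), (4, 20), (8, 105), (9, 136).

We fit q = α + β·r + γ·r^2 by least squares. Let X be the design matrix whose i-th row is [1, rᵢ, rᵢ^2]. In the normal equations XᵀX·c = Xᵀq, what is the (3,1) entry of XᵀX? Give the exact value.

Row 3 ↔ basis r^2, column 1 ↔ basis 1, so (XᵀX)_{3,1} = Σᵢ r^2 = (9)·(1) + (1)·(1) + (1)·(1) + (16)·(1) + (64)·(1) + (81)·(1) = 172.

172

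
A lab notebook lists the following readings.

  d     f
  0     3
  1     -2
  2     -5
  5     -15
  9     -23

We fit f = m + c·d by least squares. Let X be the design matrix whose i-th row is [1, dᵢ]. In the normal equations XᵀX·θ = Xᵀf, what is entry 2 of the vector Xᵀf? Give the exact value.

Entry 2 ↔ basis d, so (Xᵀf)_{2} = Σᵢ (d)·fᵢ = (0)·(3) + (1)·(-2) + (2)·(-5) + (5)·(-15) + (9)·(-23) = -294.

-294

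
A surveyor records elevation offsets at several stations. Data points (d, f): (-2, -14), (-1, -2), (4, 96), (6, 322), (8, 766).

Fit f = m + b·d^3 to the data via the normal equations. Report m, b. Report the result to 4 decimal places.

From the data, Σ1 = 5, Σd^3 = 783, Σd^3·d^3 = 312961.
For Mᵀf: Σf = 1168, Σd^3·f = 468002.
MᵀM·[m, b]ᵀ = Mᵀf becomes [[5, 783]; [783, 312961]]·[m, b]ᵀ = [1168, 468002]ᵀ.
Δ = 5·312961 − 783² = 951716.
m = (1168·312961 − 783·468002)/951716 = -453559/475858; b = (5·468002 − 783·1168)/951716 = 712733/475858.

m = -0.9531, b = 1.4978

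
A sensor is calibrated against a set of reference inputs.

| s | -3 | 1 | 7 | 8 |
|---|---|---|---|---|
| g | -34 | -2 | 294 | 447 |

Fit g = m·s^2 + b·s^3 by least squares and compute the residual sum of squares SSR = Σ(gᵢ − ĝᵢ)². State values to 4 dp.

SSR = 4.5643

The normal system MᵀM·[m, b]ᵀ = Mᵀg is [[6579, 49333]; [49333, 380523]]·[m, b]ᵀ = [42706, 330622]ᵀ.
Determinant 6579·380523 − 49333² = 69715928.
m = (42706·380523 − 49333·330622)/69715928 = -7494986/8714491; b = (6579·330622 − 49333·42706)/69715928 = 8543380/8714491.
Residuals: 1833440/8714491, -18477376/8714491, -1064672/8714491, 846021/8714491; SSR = 39775611/8714491.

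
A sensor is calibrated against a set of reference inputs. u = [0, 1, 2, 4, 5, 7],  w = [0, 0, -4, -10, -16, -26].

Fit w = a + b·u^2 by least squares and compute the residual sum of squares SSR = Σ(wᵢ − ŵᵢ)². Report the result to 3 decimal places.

SSR = 8.287

Normal-equation sums: Σ1 = 6, Σu^2 = 95, Σu^2·u^2 = 3299.
Right-hand side: Σw = -56, Σu^2·w = -1850.
So AᵀA·[a, b]ᵀ = Aᵀw: [[6, 95]; [95, 3299]]·[a, b]ᵀ = [-56, -1850]ᵀ.
Determinant 6·3299 − 95² = 10769.
a = ((-56)·3299 − 95·(-1850))/10769 = -8994/10769; b = (6·(-1850) − 95·(-56))/10769 = -5780/10769.
Residuals: 8994/10769, 166/121, -10962/10769, -6216/10769, -1710/979, 12220/10769; SSR = 89248/10769.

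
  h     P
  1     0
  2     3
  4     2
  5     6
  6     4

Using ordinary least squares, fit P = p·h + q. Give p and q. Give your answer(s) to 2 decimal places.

p = 0.81, q = 0.07

Normal-equation sums: Σh·h = 82, Σh = 18, Σ1 = 5.
Right-hand side: Σh·P = 68, ΣP = 15.
So XᵀX·[p, q]ᵀ = XᵀP: [[82, 18]; [18, 5]]·[p, q]ᵀ = [68, 15]ᵀ.
det = 82·5 − 18² = 86.
p = (68·5 − 18·15)/86 = 35/43; q = (82·15 − 18·68)/86 = 3/43.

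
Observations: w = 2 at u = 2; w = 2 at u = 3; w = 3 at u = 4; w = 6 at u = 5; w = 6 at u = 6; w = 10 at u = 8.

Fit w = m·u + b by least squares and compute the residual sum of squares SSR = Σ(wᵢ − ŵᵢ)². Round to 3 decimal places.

Compute the Gram sums: Σu·u = 154, Σu = 28, Σ1 = 6.
Moment sums: Σu·w = 168, Σw = 29.
MᵀM·[m, b]ᵀ = Mᵀw becomes [[154, 28]; [28, 6]]·[m, b]ᵀ = [168, 29]ᵀ.
Determinant 154·6 − 28² = 140.
m = (168·6 − 28·29)/140 = 7/5; b = (154·29 − 28·168)/140 = -17/10.
Residuals: 9/10, -1/2, -9/10, 7/10, -7/10, 1/2; SSR = 31/10.

SSR = 3.100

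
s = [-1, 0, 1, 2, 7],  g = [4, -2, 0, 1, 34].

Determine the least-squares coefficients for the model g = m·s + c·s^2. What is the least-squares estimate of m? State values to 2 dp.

The normal system MᵀM·[m, c]ᵀ = Mᵀg is [[55, 351]; [351, 2419]]·[m, c]ᵀ = [236, 1674]ᵀ.
Δ = 55·2419 − 351² = 9844.
m = (236·2419 − 351·1674)/9844 = -8345/4922; c = (55·1674 − 351·236)/9844 = 4617/4922.

m = -1.70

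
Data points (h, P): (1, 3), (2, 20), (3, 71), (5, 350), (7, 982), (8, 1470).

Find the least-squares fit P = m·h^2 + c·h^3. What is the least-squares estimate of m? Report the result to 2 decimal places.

m = -0.92

With design matrix A, AᵀA = [[7220, 52976]; [52976, 396212]] and AᵀP = [151670, 1135296]ᵀ.
Δ = 7220·396212 − 52976² = 54194064.
m = (151670·396212 − 52976·1135296)/54194064 = -6245857/6774258; c = (7220·1135296 − 52976·151670)/54194064 = 10122950/3387129.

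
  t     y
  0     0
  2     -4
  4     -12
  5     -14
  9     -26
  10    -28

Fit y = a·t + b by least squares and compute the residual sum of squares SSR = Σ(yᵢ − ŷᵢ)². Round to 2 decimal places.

SSR = 3.16

Setting ∂/∂a … = 0 gives: 226·a + 30·b = -640;  30·a + 6·b = -84.
Determinant 226·6 − 30² = 456.
a = ((-640)·6 − 30·(-84))/456 = -55/19; b = (226·(-84) − 30·(-640))/456 = 9/19.
Residuals: -9/19, 25/19, -17/19, 0, -8/19, 9/19; SSR = 60/19.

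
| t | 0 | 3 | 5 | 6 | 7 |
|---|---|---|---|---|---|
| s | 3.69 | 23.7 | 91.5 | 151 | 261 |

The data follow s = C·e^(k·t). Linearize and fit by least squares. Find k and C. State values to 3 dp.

k = 0.615, C = 3.784

Let Y = ln s. Fitting Y = k·t + ln C by least squares:
Σt = 21.0000, Σ(t)² = 119.0000, Σln s = 19.5692, Σt·ln s = 101.1334.
Equations: 119.0000·k + 21.0000·ln C = 101.1334;  21.0000·k + 5·ln C = 19.5692.
Solving (det = 154.0000): k = 0.61502, ln C = 1.33076, so C = exp(1.33076) = 3.78393.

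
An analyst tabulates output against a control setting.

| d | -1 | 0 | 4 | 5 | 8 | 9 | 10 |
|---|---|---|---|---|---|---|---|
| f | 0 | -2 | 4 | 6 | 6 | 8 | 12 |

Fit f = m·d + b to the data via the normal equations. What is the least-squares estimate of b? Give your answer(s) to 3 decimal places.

b = -0.321

Compute the Gram sums: Σd·d = 287, Σd = 35, Σ1 = 7.
And Σd·f = 286, Σf = 34.
MᵀM·[m, b]ᵀ = Mᵀf becomes [[287, 35]; [35, 7]]·[m, b]ᵀ = [286, 34]ᵀ.
Eliminating b: 7·(row 1) − 35·(row 2) gives 784·m = 7·286 − 35·34 = 812, so m = 29/28.
Then b = (34 − 35·(29/28))/7 = -9/28.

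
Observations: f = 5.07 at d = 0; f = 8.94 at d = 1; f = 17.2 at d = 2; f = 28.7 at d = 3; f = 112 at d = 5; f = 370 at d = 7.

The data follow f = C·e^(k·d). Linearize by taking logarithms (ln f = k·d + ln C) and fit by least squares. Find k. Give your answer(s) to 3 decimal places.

k = 0.618

Taking logs, ln f = k·d + ln C, so regress ln f on d.
XᵀX = [[88.0000, 18.0000]; [18.0000, 6]], rhs = [82.9381, 20.6477]ᵀ  (here Σd = 18.0000, Σ(d)² = 88.0000, Σln f = 20.6477, Σd·ln f = 82.9381).
Δ = 88.0000·6 − (18.0000)² = 204.0000; k = (82.9381·6 − 18.0000·20.6477)/204.0000 = 0.61750, ln C = (88.0000·20.6477 − 18.0000·82.9381)/204.0000 = 1.58878.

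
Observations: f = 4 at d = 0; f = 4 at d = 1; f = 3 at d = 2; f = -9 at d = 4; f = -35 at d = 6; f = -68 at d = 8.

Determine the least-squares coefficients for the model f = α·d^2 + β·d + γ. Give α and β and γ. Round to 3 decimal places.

α = -1.396, β = 2.113, γ = 3.917

With design matrix X, XᵀX = [[5665, 801, 121]; [801, 121, 21]; [121, 21, 6]] and Xᵀf = [-5740, -780, -101]ᵀ.
Solving the 3×3 system (Gaussian elimination) gives α = -4469/3202, β = 33831/16010, γ = 31357/8005.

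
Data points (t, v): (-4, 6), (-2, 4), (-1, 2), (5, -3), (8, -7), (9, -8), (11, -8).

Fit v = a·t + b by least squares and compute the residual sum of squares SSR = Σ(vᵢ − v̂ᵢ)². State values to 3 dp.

Sums needed: Σt·t = 312, Σt = 26, Σ1 = 7.
Moment sums: Σt·v = -265, Σv = -14.
So MᵀM·[a, b]ᵀ = Mᵀv: [[312, 26]; [26, 7]]·[a, b]ᵀ = [-265, -14]ᵀ.
Determinant 312·7 − 26² = 1508.
a = ((-265)·7 − 26·(-14))/1508 = -1491/1508; b = (312·(-14) − 26·(-265))/1508 = 97/58.
Residuals: 281/754, 132/377, -997/1508, 409/1508, -575/754, -1167/1508, 1815/1508; SSR = 5129/1508.

SSR = 3.401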